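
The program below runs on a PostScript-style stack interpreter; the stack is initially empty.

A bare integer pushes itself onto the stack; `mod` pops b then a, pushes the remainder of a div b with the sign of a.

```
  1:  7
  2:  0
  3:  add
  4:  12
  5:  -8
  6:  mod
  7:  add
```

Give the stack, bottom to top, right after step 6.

7   -> 7
0   -> 7 0
add -> 7
12  -> 7 12
-8  -> 7 12 -8
mod -> 7 4

[7, 4]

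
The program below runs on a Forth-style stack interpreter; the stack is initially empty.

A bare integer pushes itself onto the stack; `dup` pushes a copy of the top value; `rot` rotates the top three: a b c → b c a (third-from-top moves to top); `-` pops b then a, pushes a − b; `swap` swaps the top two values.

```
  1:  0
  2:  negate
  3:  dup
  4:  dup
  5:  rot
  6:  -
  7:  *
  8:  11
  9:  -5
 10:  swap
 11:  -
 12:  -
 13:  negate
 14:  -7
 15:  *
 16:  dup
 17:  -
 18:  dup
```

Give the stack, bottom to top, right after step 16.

0      : 0
negate : 0
dup    : 0 0
dup    : 0 0 0
rot    : 0 0 0
-      : 0 0
*      : 0
11     : 0 11
-5     : 0 11 -5
swap   : 0 -5 11
-      : 0 -16
-      : 16
negate : -16
-7     : -16 -7
*      : 112
dup    : 112 112

[112, 112]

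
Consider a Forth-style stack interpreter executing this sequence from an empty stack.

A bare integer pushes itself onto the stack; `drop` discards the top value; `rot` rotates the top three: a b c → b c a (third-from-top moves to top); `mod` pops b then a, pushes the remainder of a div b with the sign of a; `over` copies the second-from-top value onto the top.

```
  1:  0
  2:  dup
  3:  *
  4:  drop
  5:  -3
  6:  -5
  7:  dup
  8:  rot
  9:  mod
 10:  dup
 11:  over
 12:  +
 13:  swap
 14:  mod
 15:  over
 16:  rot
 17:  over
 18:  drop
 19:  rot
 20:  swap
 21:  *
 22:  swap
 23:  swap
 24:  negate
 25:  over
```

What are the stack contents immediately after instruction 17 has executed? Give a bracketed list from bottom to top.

0    : [0]
dup  : [0, 0]
*    : [0]
drop : []
-3   : [-3]
-5   : [-3, -5]
dup  : [-3, -5, -5]
rot  : [-5, -5, -3]
mod  : [-5, -2]
dup  : [-5, -2, -2]
over : [-5, -2, -2, -2]
+    : [-5, -2, -4]
swap : [-5, -4, -2]
mod  : [-5, 0]
over : [-5, 0, -5]
rot  : [0, -5, -5]
over : [0, -5, -5, -5]

[0, -5, -5, -5]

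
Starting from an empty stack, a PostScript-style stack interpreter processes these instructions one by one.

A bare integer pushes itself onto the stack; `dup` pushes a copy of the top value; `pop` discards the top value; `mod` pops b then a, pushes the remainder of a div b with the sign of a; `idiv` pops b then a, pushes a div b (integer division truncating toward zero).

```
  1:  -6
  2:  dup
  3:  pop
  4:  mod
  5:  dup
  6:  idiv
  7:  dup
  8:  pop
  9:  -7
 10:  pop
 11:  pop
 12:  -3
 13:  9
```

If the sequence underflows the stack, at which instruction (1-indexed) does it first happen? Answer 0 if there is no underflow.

4

-6  → -6
dup → -6 -6
pop → -6
mod  — needs 2 operands, stack has 1 → underflow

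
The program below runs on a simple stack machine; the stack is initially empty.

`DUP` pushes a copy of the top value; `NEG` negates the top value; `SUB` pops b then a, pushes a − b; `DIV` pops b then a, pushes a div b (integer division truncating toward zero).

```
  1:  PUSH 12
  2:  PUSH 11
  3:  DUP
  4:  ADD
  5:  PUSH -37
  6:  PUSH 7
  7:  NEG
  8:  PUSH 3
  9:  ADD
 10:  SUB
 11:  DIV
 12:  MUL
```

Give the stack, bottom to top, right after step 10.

PUSH 12  : 12
PUSH 11  : 12 11
DUP      : 12 11 11
ADD      : 12 22
PUSH -37 : 12 22 -37
PUSH 7   : 12 22 -37 7
NEG      : 12 22 -37 -7
PUSH 3   : 12 22 -37 -7 3
ADD      : 12 22 -37 -4
SUB      : 12 22 -33

[12, 22, -33]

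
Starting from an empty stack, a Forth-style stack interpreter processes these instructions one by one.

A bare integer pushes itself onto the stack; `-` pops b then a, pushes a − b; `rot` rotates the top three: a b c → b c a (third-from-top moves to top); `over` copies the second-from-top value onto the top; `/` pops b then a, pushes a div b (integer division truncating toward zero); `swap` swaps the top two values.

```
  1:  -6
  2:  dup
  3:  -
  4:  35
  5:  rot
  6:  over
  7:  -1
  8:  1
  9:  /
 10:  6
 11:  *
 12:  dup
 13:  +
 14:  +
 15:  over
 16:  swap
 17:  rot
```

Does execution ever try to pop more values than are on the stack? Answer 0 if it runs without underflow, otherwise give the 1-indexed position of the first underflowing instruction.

5

-6   -6
dup  -6 -6
-    0
35   0 35
rot  — needs 3 operands, stack has 2 → underflow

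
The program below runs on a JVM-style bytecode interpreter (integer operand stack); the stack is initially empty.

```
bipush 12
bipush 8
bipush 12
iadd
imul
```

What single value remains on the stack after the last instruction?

bipush 12 → [12]
bipush 8  → [12, 8]
bipush 12 → [12, 8, 12]
iadd      → [12, 20]
imul      → [240]

240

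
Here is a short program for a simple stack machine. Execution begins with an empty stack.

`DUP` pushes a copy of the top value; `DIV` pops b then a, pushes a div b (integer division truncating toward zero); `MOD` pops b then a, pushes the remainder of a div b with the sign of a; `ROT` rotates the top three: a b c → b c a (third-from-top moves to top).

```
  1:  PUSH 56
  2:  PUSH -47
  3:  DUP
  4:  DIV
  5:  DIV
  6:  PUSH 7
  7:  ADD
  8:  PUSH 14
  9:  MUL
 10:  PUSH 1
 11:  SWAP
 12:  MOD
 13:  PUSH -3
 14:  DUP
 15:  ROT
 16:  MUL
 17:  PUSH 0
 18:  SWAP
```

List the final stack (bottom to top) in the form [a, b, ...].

[-3, 0, -3]

PUSH 56  : 56
PUSH -47 : 56 -47
DUP      : 56 -47 -47
DIV      : 56 1
DIV      : 56
PUSH 7   : 56 7
ADD      : 63
PUSH 14  : 63 14
MUL      : 882
PUSH 1   : 882 1
SWAP     : 1 882
MOD      : 1
PUSH -3  : 1 -3
DUP      : 1 -3 -3
ROT      : -3 -3 1
MUL      : -3 -3
PUSH 0   : -3 -3 0
SWAP     : -3 0 -3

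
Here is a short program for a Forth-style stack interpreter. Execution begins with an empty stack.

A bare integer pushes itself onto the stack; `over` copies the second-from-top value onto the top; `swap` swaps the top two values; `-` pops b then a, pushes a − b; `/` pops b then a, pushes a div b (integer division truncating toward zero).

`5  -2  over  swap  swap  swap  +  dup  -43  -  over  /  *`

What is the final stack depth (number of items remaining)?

5     5
-2    5 -2
over  5 -2 5
swap  5 5 -2
swap  5 -2 5
swap  5 5 -2
+     5 3
dup   5 3 3
-43   5 3 3 -43
-     5 3 46
over  5 3 46 3
/     5 3 15
*     5 45

2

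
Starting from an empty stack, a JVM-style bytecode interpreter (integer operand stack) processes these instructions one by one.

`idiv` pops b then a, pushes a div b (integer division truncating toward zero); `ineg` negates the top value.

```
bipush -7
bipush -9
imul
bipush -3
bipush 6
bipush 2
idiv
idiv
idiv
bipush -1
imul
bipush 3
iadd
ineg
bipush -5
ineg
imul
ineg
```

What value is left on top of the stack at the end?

bipush -7  -7
bipush -9  -7 -9
imul       63
bipush -3  63 -3
bipush 6   63 -3 6
bipush 2   63 -3 6 2
idiv       63 -3 3
idiv       63 -1
idiv       -63
bipush -1  -63 -1
imul       63
bipush 3   63 3
iadd       66
ineg       -66
bipush -5  -66 -5
ineg       -66 5
imul       -330
ineg       330

330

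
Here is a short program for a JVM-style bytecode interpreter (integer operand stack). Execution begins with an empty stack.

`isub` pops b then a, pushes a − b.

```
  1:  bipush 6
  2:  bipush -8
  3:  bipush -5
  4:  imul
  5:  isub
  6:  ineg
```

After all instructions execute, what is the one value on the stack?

bipush 6  → 6
bipush -8 → 6 -8
bipush -5 → 6 -8 -5
imul      → 6 40
isub      → -34
ineg      → 34

34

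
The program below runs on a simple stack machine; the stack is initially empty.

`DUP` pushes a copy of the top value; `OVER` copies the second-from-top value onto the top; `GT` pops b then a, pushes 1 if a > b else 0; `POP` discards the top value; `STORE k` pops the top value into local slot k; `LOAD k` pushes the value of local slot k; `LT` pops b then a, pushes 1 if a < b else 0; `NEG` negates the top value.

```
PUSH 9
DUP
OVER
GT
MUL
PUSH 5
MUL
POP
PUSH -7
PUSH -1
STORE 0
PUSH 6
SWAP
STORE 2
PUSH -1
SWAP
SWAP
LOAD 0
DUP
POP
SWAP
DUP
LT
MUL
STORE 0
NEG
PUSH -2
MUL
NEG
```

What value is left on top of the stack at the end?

-12

PUSH 9  -> 9
DUP     -> 9 9
OVER    -> 9 9 9
GT      -> 9 0
MUL     -> 0
PUSH 5  -> 0 5
MUL     -> 0
POP     -> (empty)
PUSH -7 -> -7
PUSH -1 -> -7 -1
STORE 0 -> -7
PUSH 6  -> -7 6
SWAP    -> 6 -7
STORE 2 -> 6
PUSH -1 -> 6 -1
SWAP    -> -1 6
SWAP    -> 6 -1
LOAD 0  -> 6 -1 -1
DUP     -> 6 -1 -1 -1
POP     -> 6 -1 -1
SWAP    -> 6 -1 -1
DUP     -> 6 -1 -1 -1
LT      -> 6 -1 0
MUL     -> 6 0
STORE 0 -> 6
NEG     -> -6
PUSH -2 -> -6 -2
MUL     -> 12
NEG     -> -12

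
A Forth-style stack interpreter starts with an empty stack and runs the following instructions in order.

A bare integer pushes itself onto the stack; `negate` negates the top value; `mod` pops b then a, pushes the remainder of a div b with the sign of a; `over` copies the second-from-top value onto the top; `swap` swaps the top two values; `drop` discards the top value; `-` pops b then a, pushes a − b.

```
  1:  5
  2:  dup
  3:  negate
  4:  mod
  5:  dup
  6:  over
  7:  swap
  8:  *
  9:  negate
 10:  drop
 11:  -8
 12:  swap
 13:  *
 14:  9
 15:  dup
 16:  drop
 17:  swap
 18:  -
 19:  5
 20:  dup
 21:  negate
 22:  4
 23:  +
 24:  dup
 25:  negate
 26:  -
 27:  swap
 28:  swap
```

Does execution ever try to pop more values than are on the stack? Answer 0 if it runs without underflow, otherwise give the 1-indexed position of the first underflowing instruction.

0

5      -> 5
dup    -> 5 5
negate -> 5 -5
mod    -> 0
dup    -> 0 0
over   -> 0 0 0
swap   -> 0 0 0
*      -> 0 0
negate -> 0 0
drop   -> 0
-8     -> 0 -8
swap   -> -8 0
*      -> 0
9      -> 0 9
dup    -> 0 9 9
drop   -> 0 9
swap   -> 9 0
-      -> 9
5      -> 9 5
dup    -> 9 5 5
negate -> 9 5 -5
4      -> 9 5 -5 4
+      -> 9 5 -1
dup    -> 9 5 -1 -1
negate -> 9 5 -1 1
-      -> 9 5 -2
swap   -> 9 -2 5
swap   -> 9 5 -2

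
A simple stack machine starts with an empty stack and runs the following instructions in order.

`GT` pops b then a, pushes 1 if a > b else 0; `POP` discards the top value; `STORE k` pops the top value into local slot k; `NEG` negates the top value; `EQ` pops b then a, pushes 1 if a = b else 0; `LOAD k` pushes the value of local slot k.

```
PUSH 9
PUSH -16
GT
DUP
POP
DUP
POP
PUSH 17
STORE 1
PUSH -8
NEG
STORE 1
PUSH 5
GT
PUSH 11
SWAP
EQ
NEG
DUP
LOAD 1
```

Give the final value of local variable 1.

8

PUSH 9   : 9
PUSH -16 : 9 -16
GT       : 1
DUP      : 1 1
POP      : 1
DUP      : 1 1
POP      : 1
PUSH 17  : 1 17
STORE 1  : 1
PUSH -8  : 1 -8
NEG      : 1 8
STORE 1  : 1
PUSH 5   : 1 5
GT       : 0
PUSH 11  : 0 11
SWAP     : 11 0
EQ       : 0
NEG      : 0
DUP      : 0 0
LOAD 1   : 0 0 8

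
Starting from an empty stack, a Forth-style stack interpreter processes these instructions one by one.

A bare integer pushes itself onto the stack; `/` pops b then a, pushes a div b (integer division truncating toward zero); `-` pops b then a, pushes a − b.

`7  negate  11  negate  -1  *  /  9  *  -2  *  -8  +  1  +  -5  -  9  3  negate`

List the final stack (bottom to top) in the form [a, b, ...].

[-2, 9, -3]

7       7
negate  -7
11      -7 11
negate  -7 -11
-1      -7 -11 -1
*       -7 11
/       0
9       0 9
*       0
-2      0 -2
*       0
-8      0 -8
+       -8
1       -8 1
+       -7
-5      -7 -5
-       -2
9       -2 9
3       -2 9 3
negate  -2 9 -3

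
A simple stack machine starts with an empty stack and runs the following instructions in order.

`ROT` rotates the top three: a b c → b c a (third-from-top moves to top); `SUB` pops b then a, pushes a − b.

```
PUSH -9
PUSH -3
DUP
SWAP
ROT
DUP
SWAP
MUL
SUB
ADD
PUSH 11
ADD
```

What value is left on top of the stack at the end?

PUSH -9 : -9
PUSH -3 : -9 -3
DUP     : -9 -3 -3
SWAP    : -9 -3 -3
ROT     : -3 -3 -9
DUP     : -3 -3 -9 -9
SWAP    : -3 -3 -9 -9
MUL     : -3 -3 81
SUB     : -3 -84
ADD     : -87
PUSH 11 : -87 11
ADD     : -76

-76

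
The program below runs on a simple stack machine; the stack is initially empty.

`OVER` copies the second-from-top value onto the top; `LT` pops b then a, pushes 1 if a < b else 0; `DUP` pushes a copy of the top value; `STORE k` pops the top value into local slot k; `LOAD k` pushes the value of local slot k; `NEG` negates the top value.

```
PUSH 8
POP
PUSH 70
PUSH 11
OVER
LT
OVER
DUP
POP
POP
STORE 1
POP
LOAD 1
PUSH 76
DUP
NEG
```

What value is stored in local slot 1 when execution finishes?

1

PUSH 8  -> [8]
POP     -> []
PUSH 70 -> [70]
PUSH 11 -> [70, 11]
OVER    -> [70, 11, 70]
LT      -> [70, 1]
OVER    -> [70, 1, 70]
DUP     -> [70, 1, 70, 70]
POP     -> [70, 1, 70]
POP     -> [70, 1]
STORE 1 -> [70]
POP     -> []
LOAD 1  -> [1]
PUSH 76 -> [1, 76]
DUP     -> [1, 76, 76]
NEG     -> [1, 76, -76]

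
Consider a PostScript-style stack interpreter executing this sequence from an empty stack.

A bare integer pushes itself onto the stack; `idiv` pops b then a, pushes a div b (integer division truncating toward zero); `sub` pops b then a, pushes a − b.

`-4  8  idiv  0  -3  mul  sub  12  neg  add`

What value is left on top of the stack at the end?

-12

-4   : -4
8    : -4 8
idiv : 0
0    : 0 0
-3   : 0 0 -3
mul  : 0 0
sub  : 0
12   : 0 12
neg  : 0 -12
add  : -12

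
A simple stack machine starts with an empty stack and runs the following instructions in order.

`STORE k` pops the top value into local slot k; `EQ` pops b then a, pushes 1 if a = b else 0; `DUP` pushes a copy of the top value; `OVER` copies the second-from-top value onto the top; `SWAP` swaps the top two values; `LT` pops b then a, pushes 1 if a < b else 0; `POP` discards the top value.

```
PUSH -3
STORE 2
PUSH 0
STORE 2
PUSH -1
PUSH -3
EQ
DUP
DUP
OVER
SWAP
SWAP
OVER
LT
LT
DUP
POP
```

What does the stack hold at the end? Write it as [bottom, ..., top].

PUSH -3 : -3
STORE 2 : (empty)
PUSH 0  : 0
STORE 2 : (empty)
PUSH -1 : -1
PUSH -3 : -1 -3
EQ      : 0
DUP     : 0 0
DUP     : 0 0 0
OVER    : 0 0 0 0
SWAP    : 0 0 0 0
SWAP    : 0 0 0 0
OVER    : 0 0 0 0 0
LT      : 0 0 0 0
LT      : 0 0 0
DUP     : 0 0 0 0
POP     : 0 0 0

[0, 0, 0]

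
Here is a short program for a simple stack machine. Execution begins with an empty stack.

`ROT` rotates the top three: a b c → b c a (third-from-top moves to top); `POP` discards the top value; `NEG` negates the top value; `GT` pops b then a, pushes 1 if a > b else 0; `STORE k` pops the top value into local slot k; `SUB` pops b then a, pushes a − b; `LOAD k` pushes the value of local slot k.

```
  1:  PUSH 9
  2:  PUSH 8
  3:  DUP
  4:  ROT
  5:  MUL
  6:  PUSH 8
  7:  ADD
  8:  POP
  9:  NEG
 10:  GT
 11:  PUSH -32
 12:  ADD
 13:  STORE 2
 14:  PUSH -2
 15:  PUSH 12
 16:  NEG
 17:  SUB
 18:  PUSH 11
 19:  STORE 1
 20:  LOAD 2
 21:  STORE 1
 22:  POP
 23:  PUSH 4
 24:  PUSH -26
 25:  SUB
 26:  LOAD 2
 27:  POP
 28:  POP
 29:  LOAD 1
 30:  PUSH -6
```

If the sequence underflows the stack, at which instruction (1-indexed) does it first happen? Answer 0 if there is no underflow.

10

PUSH 9 → [9]
PUSH 8 → [9, 8]
DUP    → [9, 8, 8]
ROT    → [8, 8, 9]
MUL    → [8, 72]
PUSH 8 → [8, 72, 8]
ADD    → [8, 80]
POP    → [8]
NEG    → [-8]
GT  — needs 2 operands, stack has 1 → underflow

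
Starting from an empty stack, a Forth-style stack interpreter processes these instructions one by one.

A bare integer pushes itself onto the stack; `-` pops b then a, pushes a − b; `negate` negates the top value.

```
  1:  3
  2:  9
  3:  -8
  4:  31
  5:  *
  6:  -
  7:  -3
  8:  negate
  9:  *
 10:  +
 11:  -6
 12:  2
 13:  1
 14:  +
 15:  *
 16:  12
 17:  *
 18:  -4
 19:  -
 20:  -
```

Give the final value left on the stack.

986

3      : 3
9      : 3 9
-8     : 3 9 -8
31     : 3 9 -8 31
*      : 3 9 -248
-      : 3 257
-3     : 3 257 -3
negate : 3 257 3
*      : 3 771
+      : 774
-6     : 774 -6
2      : 774 -6 2
1      : 774 -6 2 1
+      : 774 -6 3
*      : 774 -18
12     : 774 -18 12
*      : 774 -216
-4     : 774 -216 -4
-      : 774 -212
-      : 986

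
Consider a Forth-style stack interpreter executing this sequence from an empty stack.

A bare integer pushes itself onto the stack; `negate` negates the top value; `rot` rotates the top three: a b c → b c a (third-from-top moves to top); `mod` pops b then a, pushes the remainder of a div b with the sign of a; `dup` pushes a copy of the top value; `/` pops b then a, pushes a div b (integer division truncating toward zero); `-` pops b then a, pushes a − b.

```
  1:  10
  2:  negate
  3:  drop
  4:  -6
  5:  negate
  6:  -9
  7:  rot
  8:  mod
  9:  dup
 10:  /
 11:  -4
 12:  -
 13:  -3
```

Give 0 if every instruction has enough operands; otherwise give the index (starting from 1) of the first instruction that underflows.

10     → 10
negate → -10
drop   → (empty)
-6     → -6
negate → 6
-9     → 6 -9
rot  — needs 3 operands, stack has 2 → underflow

7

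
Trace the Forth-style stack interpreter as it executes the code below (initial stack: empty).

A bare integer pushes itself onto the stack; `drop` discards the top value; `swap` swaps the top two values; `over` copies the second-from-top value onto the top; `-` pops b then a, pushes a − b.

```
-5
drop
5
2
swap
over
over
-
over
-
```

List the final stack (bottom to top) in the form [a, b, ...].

[2, 5, -8]

-5   -> -5
drop -> (empty)
5    -> 5
2    -> 5 2
swap -> 2 5
over -> 2 5 2
over -> 2 5 2 5
-    -> 2 5 -3
over -> 2 5 -3 5
-    -> 2 5 -8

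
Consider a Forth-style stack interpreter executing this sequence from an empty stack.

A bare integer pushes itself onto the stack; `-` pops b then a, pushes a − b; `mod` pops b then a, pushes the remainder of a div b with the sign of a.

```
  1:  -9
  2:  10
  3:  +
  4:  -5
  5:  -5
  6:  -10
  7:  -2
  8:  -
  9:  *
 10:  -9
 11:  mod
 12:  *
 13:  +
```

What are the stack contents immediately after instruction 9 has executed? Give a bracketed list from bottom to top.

[1, -5, 40]

-9   [-9]
10   [-9, 10]
+    [1]
-5   [1, -5]
-5   [1, -5, -5]
-10  [1, -5, -5, -10]
-2   [1, -5, -5, -10, -2]
-    [1, -5, -5, -8]
*    [1, -5, 40]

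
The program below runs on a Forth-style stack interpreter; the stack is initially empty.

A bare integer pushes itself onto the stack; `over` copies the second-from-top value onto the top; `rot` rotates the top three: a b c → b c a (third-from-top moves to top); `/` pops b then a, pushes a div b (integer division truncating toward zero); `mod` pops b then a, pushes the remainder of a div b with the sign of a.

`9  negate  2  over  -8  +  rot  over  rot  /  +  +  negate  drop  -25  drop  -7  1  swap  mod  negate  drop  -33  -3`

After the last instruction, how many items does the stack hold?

9      → 9
negate → -9
2      → -9 2
over   → -9 2 -9
-8     → -9 2 -9 -8
+      → -9 2 -17
rot    → 2 -17 -9
over   → 2 -17 -9 -17
rot    → 2 -9 -17 -17
/      → 2 -9 1
+      → 2 -8
+      → -6
negate → 6
drop   → (empty)
-25    → -25
drop   → (empty)
-7     → -7
1      → -7 1
swap   → 1 -7
mod    → 1
negate → -1
drop   → (empty)
-33    → -33
-3     → -33 -3

2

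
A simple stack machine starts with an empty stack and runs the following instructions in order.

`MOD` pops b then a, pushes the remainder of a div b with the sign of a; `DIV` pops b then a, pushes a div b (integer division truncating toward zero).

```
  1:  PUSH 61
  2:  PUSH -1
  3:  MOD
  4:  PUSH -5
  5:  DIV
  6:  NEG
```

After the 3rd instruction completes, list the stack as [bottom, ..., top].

[0]

PUSH 61 -> 61
PUSH -1 -> 61 -1
MOD     -> 0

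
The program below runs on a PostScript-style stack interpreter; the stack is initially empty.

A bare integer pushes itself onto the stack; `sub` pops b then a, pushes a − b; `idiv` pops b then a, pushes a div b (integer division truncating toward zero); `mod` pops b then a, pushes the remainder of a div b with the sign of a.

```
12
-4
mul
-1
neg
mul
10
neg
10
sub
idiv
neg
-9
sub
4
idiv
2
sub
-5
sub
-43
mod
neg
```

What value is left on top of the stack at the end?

12   : [12]
-4   : [12, -4]
mul  : [-48]
-1   : [-48, -1]
neg  : [-48, 1]
mul  : [-48]
10   : [-48, 10]
neg  : [-48, -10]
10   : [-48, -10, 10]
sub  : [-48, -20]
idiv : [2]
neg  : [-2]
-9   : [-2, -9]
sub  : [7]
4    : [7, 4]
idiv : [1]
2    : [1, 2]
sub  : [-1]
-5   : [-1, -5]
sub  : [4]
-43  : [4, -43]
mod  : [4]
neg  : [-4]

-4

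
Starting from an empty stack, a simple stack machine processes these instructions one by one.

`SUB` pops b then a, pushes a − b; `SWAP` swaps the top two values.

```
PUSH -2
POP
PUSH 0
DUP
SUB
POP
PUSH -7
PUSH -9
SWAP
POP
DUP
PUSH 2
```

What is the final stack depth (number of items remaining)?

3

PUSH -2 -> -2
POP     -> (empty)
PUSH 0  -> 0
DUP     -> 0 0
SUB     -> 0
POP     -> (empty)
PUSH -7 -> -7
PUSH -9 -> -7 -9
SWAP    -> -9 -7
POP     -> -9
DUP     -> -9 -9
PUSH 2  -> -9 -9 2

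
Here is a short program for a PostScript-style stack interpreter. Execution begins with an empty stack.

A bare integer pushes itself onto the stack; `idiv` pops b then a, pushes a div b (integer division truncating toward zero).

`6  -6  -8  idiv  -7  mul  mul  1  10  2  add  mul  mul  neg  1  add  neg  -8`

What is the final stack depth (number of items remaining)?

6    : [6]
-6   : [6, -6]
-8   : [6, -6, -8]
idiv : [6, 0]
-7   : [6, 0, -7]
mul  : [6, 0]
mul  : [0]
1    : [0, 1]
10   : [0, 1, 10]
2    : [0, 1, 10, 2]
add  : [0, 1, 12]
mul  : [0, 12]
mul  : [0]
neg  : [0]
1    : [0, 1]
add  : [1]
neg  : [-1]
-8   : [-1, -8]

2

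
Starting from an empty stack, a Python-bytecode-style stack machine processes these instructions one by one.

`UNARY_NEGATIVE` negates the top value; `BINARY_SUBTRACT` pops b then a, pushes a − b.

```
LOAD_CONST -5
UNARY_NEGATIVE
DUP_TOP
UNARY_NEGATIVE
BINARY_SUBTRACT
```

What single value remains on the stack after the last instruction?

LOAD_CONST -5   : [-5]
UNARY_NEGATIVE  : [5]
DUP_TOP         : [5, 5]
UNARY_NEGATIVE  : [5, -5]
BINARY_SUBTRACT : [10]

10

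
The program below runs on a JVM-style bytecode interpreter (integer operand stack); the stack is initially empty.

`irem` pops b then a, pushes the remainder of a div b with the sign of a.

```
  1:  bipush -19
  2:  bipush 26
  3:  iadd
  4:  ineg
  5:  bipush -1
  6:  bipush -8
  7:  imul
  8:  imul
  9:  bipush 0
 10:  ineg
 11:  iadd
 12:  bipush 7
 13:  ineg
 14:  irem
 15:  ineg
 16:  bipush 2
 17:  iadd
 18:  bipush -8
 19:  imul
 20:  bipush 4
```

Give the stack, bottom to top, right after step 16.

[0, 2]

bipush -19  [-19]
bipush 26   [-19, 26]
iadd        [7]
ineg        [-7]
bipush -1   [-7, -1]
bipush -8   [-7, -1, -8]
imul        [-7, 8]
imul        [-56]
bipush 0    [-56, 0]
ineg        [-56, 0]
iadd        [-56]
bipush 7    [-56, 7]
ineg        [-56, -7]
irem        [0]
ineg        [0]
bipush 2    [0, 2]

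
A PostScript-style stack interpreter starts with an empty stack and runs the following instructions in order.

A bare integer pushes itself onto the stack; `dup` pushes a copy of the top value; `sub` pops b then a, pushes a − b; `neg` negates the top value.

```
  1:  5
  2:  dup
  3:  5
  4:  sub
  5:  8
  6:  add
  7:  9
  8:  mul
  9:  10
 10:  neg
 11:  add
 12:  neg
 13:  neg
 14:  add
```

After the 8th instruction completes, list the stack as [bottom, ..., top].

5   -> 5
dup -> 5 5
5   -> 5 5 5
sub -> 5 0
8   -> 5 0 8
add -> 5 8
9   -> 5 8 9
mul -> 5 72

[5, 72]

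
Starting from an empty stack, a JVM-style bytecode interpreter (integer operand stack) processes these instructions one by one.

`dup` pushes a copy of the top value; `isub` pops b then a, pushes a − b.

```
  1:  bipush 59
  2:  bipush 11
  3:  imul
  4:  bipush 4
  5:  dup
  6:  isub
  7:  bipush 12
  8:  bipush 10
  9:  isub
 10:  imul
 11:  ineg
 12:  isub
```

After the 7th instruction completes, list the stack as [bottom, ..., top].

bipush 59 -> 59
bipush 11 -> 59 11
imul      -> 649
bipush 4  -> 649 4
dup       -> 649 4 4
isub      -> 649 0
bipush 12 -> 649 0 12

[649, 0, 12]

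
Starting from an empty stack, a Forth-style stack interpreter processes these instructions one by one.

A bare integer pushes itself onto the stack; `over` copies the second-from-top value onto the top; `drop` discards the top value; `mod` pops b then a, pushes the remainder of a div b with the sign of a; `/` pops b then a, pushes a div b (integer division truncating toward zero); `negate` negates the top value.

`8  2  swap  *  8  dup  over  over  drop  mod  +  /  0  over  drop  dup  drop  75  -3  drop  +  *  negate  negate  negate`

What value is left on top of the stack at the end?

8      : 8
2      : 8 2
swap   : 2 8
*      : 16
8      : 16 8
dup    : 16 8 8
over   : 16 8 8 8
over   : 16 8 8 8 8
drop   : 16 8 8 8
mod    : 16 8 0
+      : 16 8
/      : 2
0      : 2 0
over   : 2 0 2
drop   : 2 0
dup    : 2 0 0
drop   : 2 0
75     : 2 0 75
-3     : 2 0 75 -3
drop   : 2 0 75
+      : 2 75
*      : 150
negate : -150
negate : 150
negate : -150

-150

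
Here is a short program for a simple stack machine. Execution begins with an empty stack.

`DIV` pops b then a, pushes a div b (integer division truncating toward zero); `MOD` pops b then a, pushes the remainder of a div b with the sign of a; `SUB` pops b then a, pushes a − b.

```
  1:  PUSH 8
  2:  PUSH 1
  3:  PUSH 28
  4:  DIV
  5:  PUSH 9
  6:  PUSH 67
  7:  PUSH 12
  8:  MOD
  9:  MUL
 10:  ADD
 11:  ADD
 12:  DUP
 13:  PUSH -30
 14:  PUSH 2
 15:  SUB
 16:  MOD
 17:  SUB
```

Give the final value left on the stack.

64

PUSH 8   : [8]
PUSH 1   : [8, 1]
PUSH 28  : [8, 1, 28]
DIV      : [8, 0]
PUSH 9   : [8, 0, 9]
PUSH 67  : [8, 0, 9, 67]
PUSH 12  : [8, 0, 9, 67, 12]
MOD      : [8, 0, 9, 7]
MUL      : [8, 0, 63]
ADD      : [8, 63]
ADD      : [71]
DUP      : [71, 71]
PUSH -30 : [71, 71, -30]
PUSH 2   : [71, 71, -30, 2]
SUB      : [71, 71, -32]
MOD      : [71, 7]
SUB      : [64]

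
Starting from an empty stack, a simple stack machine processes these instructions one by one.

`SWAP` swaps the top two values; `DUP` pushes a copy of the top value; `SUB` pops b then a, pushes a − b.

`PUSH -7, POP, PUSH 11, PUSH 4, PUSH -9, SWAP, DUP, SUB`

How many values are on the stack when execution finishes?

3

PUSH -7 : [-7]
POP     : []
PUSH 11 : [11]
PUSH 4  : [11, 4]
PUSH -9 : [11, 4, -9]
SWAP    : [11, -9, 4]
DUP     : [11, -9, 4, 4]
SUB     : [11, -9, 0]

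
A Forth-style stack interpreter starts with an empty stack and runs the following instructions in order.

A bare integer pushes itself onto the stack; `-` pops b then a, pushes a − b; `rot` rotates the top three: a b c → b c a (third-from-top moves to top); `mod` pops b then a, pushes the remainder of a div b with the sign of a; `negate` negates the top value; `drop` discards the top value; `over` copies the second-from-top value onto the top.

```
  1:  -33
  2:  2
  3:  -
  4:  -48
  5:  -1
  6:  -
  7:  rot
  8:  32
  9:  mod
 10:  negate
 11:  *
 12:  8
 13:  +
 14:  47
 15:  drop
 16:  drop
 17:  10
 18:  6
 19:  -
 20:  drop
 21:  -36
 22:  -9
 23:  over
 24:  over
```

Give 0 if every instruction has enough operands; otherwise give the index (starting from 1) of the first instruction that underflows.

-33 → [-33]
2   → [-33, 2]
-   → [-35]
-48 → [-35, -48]
-1  → [-35, -48, -1]
-   → [-35, -47]
rot  — needs 3 operands, stack has 2 → underflow

7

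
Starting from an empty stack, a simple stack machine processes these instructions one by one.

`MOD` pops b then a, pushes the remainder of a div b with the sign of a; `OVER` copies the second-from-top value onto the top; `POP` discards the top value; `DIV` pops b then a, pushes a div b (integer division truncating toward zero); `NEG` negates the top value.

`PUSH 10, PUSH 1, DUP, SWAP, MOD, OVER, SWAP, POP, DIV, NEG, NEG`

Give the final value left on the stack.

1

PUSH 10  10
PUSH 1   10 1
DUP      10 1 1
SWAP     10 1 1
MOD      10 0
OVER     10 0 10
SWAP     10 10 0
POP      10 10
DIV      1
NEG      -1
NEG      1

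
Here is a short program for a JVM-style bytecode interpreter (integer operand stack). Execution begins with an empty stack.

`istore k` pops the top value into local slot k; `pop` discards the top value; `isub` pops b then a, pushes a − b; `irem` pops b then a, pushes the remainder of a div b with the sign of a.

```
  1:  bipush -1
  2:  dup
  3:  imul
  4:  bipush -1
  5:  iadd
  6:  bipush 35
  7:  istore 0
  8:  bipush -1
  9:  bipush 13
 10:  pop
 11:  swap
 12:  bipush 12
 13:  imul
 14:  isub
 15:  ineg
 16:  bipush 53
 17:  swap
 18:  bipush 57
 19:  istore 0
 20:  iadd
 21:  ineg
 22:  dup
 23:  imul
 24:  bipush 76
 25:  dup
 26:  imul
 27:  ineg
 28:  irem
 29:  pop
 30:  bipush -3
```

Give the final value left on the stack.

bipush -1 : -1
dup       : -1 -1
imul      : 1
bipush -1 : 1 -1
iadd      : 0
bipush 35 : 0 35
istore 0  : 0
bipush -1 : 0 -1
bipush 13 : 0 -1 13
pop       : 0 -1
swap      : -1 0
bipush 12 : -1 0 12
imul      : -1 0
isub      : -1
ineg      : 1
bipush 53 : 1 53
swap      : 53 1
bipush 57 : 53 1 57
istore 0  : 53 1
iadd      : 54
ineg      : -54
dup       : -54 -54
imul      : 2916
bipush 76 : 2916 76
dup       : 2916 76 76
imul      : 2916 5776
ineg      : 2916 -5776
irem      : 2916
pop       : (empty)
bipush -3 : -3

-3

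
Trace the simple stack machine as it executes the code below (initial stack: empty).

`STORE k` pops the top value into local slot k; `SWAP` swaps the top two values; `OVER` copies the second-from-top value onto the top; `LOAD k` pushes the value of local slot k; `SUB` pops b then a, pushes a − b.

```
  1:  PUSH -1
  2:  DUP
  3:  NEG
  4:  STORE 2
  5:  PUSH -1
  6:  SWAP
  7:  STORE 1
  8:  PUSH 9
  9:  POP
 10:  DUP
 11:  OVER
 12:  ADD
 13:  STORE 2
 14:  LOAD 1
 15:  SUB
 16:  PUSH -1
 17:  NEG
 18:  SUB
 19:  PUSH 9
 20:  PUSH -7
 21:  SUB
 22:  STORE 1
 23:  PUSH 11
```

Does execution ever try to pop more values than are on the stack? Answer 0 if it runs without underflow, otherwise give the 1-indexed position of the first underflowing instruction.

0

PUSH -1 -> -1
DUP     -> -1 -1
NEG     -> -1 1
STORE 2 -> -1
PUSH -1 -> -1 -1
SWAP    -> -1 -1
STORE 1 -> -1
PUSH 9  -> -1 9
POP     -> -1
DUP     -> -1 -1
OVER    -> -1 -1 -1
ADD     -> -1 -2
STORE 2 -> -1
LOAD 1  -> -1 -1
SUB     -> 0
PUSH -1 -> 0 -1
NEG     -> 0 1
SUB     -> -1
PUSH 9  -> -1 9
PUSH -7 -> -1 9 -7
SUB     -> -1 16
STORE 1 -> -1
PUSH 11 -> -1 11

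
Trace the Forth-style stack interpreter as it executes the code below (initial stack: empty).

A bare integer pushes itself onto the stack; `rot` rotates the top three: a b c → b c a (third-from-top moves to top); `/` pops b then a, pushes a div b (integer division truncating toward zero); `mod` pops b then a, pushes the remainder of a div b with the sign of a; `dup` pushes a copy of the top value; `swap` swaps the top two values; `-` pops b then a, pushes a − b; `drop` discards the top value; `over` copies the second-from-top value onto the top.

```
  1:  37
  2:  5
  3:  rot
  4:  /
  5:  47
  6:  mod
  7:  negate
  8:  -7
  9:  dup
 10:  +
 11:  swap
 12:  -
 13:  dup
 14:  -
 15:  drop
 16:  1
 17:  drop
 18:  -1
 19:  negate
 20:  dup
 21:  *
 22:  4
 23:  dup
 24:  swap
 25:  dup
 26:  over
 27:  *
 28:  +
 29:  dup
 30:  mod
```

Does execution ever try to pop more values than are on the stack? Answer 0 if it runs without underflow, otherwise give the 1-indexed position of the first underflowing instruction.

3

37 : 37
5  : 37 5
rot  — needs 3 operands, stack has 2 → underflow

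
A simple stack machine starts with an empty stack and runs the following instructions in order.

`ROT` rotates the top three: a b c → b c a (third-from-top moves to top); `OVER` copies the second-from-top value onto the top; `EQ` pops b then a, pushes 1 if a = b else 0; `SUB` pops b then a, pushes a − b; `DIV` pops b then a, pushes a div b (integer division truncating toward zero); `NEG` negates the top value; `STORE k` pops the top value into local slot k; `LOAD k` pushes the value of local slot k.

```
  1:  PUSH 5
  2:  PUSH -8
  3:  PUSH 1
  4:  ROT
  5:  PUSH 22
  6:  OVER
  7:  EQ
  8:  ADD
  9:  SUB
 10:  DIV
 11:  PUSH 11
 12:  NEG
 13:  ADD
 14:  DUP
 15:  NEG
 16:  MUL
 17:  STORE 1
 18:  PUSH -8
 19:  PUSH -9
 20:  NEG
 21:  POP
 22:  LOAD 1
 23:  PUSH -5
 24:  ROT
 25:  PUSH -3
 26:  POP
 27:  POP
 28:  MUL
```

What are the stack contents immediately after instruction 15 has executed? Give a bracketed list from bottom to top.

[-9, 9]

PUSH 5  → 5
PUSH -8 → 5 -8
PUSH 1  → 5 -8 1
ROT     → -8 1 5
PUSH 22 → -8 1 5 22
OVER    → -8 1 5 22 5
EQ      → -8 1 5 0
ADD     → -8 1 5
SUB     → -8 -4
DIV     → 2
PUSH 11 → 2 11
NEG     → 2 -11
ADD     → -9
DUP     → -9 -9
NEG     → -9 9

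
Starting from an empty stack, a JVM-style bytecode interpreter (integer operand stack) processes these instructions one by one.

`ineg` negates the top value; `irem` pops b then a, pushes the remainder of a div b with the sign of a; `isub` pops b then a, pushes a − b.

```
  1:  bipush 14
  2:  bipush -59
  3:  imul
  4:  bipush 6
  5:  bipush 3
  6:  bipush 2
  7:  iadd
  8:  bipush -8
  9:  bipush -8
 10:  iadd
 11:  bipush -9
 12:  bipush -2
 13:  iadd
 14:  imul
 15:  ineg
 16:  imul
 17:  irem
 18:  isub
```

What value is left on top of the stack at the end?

-832

bipush 14  : 14
bipush -59 : 14 -59
imul       : -826
bipush 6   : -826 6
bipush 3   : -826 6 3
bipush 2   : -826 6 3 2
iadd       : -826 6 5
bipush -8  : -826 6 5 -8
bipush -8  : -826 6 5 -8 -8
iadd       : -826 6 5 -16
bipush -9  : -826 6 5 -16 -9
bipush -2  : -826 6 5 -16 -9 -2
iadd       : -826 6 5 -16 -11
imul       : -826 6 5 176
ineg       : -826 6 5 -176
imul       : -826 6 -880
irem       : -826 6
isub       : -832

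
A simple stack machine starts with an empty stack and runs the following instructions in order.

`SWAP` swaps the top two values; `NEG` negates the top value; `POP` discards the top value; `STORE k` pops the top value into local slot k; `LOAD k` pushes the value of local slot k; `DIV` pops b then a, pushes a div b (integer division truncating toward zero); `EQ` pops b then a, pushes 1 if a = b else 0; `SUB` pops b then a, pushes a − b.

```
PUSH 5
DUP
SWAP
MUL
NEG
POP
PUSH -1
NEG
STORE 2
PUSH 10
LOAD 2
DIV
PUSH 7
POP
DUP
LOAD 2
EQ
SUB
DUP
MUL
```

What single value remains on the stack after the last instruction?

100

PUSH 5  -> [5]
DUP     -> [5, 5]
SWAP    -> [5, 5]
MUL     -> [25]
NEG     -> [-25]
POP     -> []
PUSH -1 -> [-1]
NEG     -> [1]
STORE 2 -> []
PUSH 10 -> [10]
LOAD 2  -> [10, 1]
DIV     -> [10]
PUSH 7  -> [10, 7]
POP     -> [10]
DUP     -> [10, 10]
LOAD 2  -> [10, 10, 1]
EQ      -> [10, 0]
SUB     -> [10]
DUP     -> [10, 10]
MUL     -> [100]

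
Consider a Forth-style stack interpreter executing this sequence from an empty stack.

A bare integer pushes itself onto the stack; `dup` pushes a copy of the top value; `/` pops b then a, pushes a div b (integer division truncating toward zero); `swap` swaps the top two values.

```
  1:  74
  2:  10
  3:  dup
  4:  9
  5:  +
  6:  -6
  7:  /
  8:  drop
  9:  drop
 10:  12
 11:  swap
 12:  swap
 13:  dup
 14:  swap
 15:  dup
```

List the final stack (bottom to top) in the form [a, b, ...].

[74, 12, 12, 12]

74   : [74]
10   : [74, 10]
dup  : [74, 10, 10]
9    : [74, 10, 10, 9]
+    : [74, 10, 19]
-6   : [74, 10, 19, -6]
/    : [74, 10, -3]
drop : [74, 10]
drop : [74]
12   : [74, 12]
swap : [12, 74]
swap : [74, 12]
dup  : [74, 12, 12]
swap : [74, 12, 12]
dup  : [74, 12, 12, 12]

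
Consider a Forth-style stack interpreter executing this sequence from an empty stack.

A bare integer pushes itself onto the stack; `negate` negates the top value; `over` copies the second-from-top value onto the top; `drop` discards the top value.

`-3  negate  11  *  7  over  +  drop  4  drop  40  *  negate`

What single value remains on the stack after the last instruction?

-1320

-3     : -3
negate : 3
11     : 3 11
*      : 33
7      : 33 7
over   : 33 7 33
+      : 33 40
drop   : 33
4      : 33 4
drop   : 33
40     : 33 40
*      : 1320
negate : -1320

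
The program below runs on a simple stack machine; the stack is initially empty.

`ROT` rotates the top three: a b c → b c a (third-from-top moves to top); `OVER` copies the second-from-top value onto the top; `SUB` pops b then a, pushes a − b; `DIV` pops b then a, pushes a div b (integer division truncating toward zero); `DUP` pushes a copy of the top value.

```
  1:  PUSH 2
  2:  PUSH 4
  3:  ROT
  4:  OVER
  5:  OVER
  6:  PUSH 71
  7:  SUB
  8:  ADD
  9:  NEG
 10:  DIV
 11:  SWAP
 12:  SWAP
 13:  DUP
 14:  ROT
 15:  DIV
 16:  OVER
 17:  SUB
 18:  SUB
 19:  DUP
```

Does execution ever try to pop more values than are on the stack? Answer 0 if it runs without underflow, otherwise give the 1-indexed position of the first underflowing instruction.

3

PUSH 2  [2]
PUSH 4  [2, 4]
ROT  — needs 3 operands, stack has 2 → underflow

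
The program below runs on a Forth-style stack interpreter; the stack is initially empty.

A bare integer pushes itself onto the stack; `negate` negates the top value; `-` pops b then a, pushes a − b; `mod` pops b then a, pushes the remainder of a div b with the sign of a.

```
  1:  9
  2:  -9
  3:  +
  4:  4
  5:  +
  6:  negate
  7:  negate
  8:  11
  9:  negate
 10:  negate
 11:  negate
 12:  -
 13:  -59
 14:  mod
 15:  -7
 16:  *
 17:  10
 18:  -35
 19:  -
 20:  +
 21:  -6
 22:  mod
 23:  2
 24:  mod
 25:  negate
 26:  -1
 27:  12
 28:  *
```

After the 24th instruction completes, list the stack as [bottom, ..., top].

[0]

9      → [9]
-9     → [9, -9]
+      → [0]
4      → [0, 4]
+      → [4]
negate → [-4]
negate → [4]
11     → [4, 11]
negate → [4, -11]
negate → [4, 11]
negate → [4, -11]
-      → [15]
-59    → [15, -59]
mod    → [15]
-7     → [15, -7]
*      → [-105]
10     → [-105, 10]
-35    → [-105, 10, -35]
-      → [-105, 45]
+      → [-60]
-6     → [-60, -6]
mod    → [0]
2      → [0, 2]
mod    → [0]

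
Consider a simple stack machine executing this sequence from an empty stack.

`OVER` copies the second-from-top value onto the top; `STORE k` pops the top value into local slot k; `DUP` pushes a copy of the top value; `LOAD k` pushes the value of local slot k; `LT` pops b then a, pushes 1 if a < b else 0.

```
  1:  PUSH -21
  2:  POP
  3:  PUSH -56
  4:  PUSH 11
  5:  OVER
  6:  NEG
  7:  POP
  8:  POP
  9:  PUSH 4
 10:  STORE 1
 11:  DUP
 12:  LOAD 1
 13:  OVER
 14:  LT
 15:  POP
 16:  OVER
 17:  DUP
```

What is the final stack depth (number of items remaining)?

PUSH -21  [-21]
POP       []
PUSH -56  [-56]
PUSH 11   [-56, 11]
OVER      [-56, 11, -56]
NEG       [-56, 11, 56]
POP       [-56, 11]
POP       [-56]
PUSH 4    [-56, 4]
STORE 1   [-56]
DUP       [-56, -56]
LOAD 1    [-56, -56, 4]
OVER      [-56, -56, 4, -56]
LT        [-56, -56, 0]
POP       [-56, -56]
OVER      [-56, -56, -56]
DUP       [-56, -56, -56, -56]

4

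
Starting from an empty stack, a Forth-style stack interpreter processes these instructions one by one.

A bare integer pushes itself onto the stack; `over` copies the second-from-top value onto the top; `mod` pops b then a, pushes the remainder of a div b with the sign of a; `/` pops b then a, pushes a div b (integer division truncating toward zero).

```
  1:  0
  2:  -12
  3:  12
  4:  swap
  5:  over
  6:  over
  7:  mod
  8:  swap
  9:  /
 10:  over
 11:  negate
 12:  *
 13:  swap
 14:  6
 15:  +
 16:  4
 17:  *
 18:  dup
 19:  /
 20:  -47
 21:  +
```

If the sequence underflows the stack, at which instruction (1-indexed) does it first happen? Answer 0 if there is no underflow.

0      : [0]
-12    : [0, -12]
12     : [0, -12, 12]
swap   : [0, 12, -12]
over   : [0, 12, -12, 12]
over   : [0, 12, -12, 12, -12]
mod    : [0, 12, -12, 0]
swap   : [0, 12, 0, -12]
/      : [0, 12, 0]
over   : [0, 12, 0, 12]
negate : [0, 12, 0, -12]
*      : [0, 12, 0]
swap   : [0, 0, 12]
6      : [0, 0, 12, 6]
+      : [0, 0, 18]
4      : [0, 0, 18, 4]
*      : [0, 0, 72]
dup    : [0, 0, 72, 72]
/      : [0, 0, 1]
-47    : [0, 0, 1, -47]
+      : [0, 0, -46]

0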